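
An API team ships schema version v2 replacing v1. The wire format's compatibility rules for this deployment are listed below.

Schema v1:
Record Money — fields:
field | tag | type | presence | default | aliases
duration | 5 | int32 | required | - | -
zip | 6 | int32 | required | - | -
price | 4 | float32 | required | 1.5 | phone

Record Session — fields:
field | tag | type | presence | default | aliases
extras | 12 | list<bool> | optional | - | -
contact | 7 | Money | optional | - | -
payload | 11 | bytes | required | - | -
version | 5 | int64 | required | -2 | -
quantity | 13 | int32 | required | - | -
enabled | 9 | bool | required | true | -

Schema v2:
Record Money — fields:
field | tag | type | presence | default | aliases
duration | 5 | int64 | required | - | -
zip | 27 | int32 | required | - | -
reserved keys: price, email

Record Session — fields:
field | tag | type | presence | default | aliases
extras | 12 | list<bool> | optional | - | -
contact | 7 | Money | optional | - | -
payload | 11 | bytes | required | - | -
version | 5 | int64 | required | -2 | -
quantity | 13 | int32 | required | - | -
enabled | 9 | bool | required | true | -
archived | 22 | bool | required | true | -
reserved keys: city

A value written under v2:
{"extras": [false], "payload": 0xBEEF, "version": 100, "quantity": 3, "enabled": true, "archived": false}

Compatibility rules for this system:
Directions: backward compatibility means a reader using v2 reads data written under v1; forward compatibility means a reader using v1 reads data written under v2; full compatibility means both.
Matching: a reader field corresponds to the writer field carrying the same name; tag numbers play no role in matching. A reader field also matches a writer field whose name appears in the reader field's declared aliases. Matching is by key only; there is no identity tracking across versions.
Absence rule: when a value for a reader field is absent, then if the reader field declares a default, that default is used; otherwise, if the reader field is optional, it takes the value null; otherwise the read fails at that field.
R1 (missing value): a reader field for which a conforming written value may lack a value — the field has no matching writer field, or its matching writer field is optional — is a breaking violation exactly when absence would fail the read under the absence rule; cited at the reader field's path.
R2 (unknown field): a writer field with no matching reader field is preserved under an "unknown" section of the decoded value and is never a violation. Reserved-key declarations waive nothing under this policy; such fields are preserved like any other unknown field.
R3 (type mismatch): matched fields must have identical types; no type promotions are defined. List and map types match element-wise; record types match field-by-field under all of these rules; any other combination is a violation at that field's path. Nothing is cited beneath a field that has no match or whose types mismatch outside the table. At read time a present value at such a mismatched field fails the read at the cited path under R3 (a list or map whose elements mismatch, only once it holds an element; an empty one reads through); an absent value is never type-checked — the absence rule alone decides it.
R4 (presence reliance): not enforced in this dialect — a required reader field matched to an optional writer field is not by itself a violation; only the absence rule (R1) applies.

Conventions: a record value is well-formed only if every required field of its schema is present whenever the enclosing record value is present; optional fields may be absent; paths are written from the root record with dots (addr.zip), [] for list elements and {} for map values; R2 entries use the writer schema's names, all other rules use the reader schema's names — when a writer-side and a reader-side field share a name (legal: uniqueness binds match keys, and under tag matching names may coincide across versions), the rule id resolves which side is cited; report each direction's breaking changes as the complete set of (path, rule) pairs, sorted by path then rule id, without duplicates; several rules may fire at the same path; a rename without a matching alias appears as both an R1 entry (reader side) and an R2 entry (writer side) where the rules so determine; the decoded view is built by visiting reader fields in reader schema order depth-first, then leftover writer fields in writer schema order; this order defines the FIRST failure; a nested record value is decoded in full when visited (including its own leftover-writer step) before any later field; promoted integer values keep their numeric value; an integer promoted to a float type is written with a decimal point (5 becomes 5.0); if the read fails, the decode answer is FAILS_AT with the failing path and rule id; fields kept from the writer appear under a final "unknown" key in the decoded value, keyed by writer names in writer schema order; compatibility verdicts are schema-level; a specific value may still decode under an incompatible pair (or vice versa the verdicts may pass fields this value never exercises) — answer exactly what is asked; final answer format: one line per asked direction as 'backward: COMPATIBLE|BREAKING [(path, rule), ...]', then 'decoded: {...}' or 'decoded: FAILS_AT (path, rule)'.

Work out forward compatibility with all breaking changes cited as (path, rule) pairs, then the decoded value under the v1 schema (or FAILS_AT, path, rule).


forward: BREAKING [(contact.duration, R3)]; decoded: {"extras": [false], "contact": null, "payload": 0xBEEF, "version": 100, "quantity": 3, "enabled": true, "unknown": {"archived": false}}

in Session below, arrows point writer -> reader
forward analysis of Session with v1 as reader and v2 as writer:
  extras: paired with writer extras (list<bool> -> list<bool>; writer optional)
  contact: paired with writer contact (Money -> Money; writer optional)
  payload: paired with writer payload (bytes -> bytes; writer required)
  version: paired with writer version (int64 -> int64; writer required)
  quantity: paired with writer quantity (int32 -> int32; writer required)
  enabled: paired with writer enabled (bool -> bool; writer required)
  archived (writer side), unknown to reader
  contact.duration: paired with writer contact.duration (int64 -> int32; writer required)
  contact.zip: paired with writer contact.zip (int32 -> int32; writer required)
  contact.price: no writer match
  breaking: (contact.duration, R3)
  => forward verdict for Session: BREAKING, 1 violation(s)
decoding the Session value with the v1 reader:
  extras := [false]
  contact := null (missing; optional => null)
  payload := 0xBEEF
  version := 100
  quantity := 3
  enabled := true
  writer archived: kept under "unknown"
  => decoded: {"extras": [false], "contact": null, "payload": 0xBEEF, "version": 100, "quantity": 3, "enabled": true, "unknown": {"archived": false}}
diffs on Session not affecting the asked answer:
  removed field price from record Money (its key "price" joins the reserved list) -> fires no rule on Session, leaving the asked answer as it is
  field zip in record Money: tag 6 changed to 27 -> fires no rule on Session, leaving the asked answer as it is


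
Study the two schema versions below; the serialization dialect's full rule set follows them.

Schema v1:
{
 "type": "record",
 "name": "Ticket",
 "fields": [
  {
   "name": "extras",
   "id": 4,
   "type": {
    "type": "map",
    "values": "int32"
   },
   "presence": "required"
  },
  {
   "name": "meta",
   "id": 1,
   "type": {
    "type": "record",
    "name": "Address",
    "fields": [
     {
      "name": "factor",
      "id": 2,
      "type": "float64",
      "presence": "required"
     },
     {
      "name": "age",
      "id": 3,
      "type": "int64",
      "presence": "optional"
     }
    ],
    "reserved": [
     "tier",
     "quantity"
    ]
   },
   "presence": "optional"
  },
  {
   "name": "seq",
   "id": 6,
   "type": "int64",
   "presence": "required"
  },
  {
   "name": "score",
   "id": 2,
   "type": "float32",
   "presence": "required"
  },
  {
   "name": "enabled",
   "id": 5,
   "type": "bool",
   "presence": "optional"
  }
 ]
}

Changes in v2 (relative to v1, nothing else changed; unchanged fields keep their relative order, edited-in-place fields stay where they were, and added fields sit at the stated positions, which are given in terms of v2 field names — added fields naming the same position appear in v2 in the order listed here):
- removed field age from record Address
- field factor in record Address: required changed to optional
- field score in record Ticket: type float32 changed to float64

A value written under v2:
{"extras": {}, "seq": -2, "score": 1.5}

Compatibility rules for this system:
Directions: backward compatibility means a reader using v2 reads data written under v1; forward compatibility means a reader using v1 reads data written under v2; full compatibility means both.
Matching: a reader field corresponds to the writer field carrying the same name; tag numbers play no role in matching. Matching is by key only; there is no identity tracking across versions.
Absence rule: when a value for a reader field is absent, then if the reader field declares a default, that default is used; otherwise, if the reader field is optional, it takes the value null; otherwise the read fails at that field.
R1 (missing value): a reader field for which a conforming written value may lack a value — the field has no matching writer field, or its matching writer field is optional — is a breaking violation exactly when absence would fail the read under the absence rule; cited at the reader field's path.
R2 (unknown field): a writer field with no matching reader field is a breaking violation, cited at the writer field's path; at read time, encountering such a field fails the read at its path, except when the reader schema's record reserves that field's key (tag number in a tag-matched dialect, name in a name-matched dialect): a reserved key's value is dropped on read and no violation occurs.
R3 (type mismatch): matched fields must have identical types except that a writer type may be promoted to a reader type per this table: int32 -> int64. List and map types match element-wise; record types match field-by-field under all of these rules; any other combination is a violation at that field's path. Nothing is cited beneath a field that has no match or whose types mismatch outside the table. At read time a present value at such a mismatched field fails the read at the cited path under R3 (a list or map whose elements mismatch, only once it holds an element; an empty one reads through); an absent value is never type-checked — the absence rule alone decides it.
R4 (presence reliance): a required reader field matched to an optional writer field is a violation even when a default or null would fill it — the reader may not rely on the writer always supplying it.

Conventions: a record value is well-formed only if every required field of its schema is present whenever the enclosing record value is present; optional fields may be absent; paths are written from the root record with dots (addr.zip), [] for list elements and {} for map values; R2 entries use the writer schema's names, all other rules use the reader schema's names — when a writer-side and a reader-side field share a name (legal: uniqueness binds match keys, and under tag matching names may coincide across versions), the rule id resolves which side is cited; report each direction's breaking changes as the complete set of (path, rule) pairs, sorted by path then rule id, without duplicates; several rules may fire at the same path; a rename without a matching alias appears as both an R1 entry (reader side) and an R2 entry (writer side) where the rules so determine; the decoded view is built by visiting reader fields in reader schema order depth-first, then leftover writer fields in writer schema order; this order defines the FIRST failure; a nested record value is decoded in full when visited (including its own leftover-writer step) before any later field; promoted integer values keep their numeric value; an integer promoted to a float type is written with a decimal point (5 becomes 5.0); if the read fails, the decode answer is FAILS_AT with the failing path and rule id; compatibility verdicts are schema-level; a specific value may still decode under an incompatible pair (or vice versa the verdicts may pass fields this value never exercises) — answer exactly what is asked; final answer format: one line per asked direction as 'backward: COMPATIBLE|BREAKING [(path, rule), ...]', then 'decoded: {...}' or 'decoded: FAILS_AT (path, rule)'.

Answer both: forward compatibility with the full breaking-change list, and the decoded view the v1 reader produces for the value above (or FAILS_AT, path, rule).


forward: BREAKING [(meta.factor, R1), (meta.factor, R4), (score, R3)]; decoded: FAILS_AT (score, R3)

the writer's type comes first in each Ticket pair
checking forward for Ticket: reader v1 against writer v2:
  extras: paired with writer extras (map<string, int32> -> map<string, int32>; writer required)
  meta: paired with writer meta (Address -> Address; writer optional)
  seq: paired with writer seq (int64 -> int64; writer required)
  score: paired with writer score (float64 -> float32; writer required)
  enabled: paired with writer enabled (bool -> bool; writer optional)
  meta.factor: paired with writer meta.factor (float64 -> float64; writer optional)
  meta.age has no writer counterpart
  rule R1 violated at meta.factor
  rule R4 violated at meta.factor
  rule R3 violated at score
  forward on Ticket therefore BREAKING (3)
decoding the Ticket value with the v1 reader:
  extras := {}
  meta := null (not supplied -> null)
  seq := -2
  read fails at score under R3
  => FAILS_AT (score, R3)
remaining Ticket differences; none change what is asked:
  removed field age from record Address -> its effect on Ticket is confined to the backward direction, not asked


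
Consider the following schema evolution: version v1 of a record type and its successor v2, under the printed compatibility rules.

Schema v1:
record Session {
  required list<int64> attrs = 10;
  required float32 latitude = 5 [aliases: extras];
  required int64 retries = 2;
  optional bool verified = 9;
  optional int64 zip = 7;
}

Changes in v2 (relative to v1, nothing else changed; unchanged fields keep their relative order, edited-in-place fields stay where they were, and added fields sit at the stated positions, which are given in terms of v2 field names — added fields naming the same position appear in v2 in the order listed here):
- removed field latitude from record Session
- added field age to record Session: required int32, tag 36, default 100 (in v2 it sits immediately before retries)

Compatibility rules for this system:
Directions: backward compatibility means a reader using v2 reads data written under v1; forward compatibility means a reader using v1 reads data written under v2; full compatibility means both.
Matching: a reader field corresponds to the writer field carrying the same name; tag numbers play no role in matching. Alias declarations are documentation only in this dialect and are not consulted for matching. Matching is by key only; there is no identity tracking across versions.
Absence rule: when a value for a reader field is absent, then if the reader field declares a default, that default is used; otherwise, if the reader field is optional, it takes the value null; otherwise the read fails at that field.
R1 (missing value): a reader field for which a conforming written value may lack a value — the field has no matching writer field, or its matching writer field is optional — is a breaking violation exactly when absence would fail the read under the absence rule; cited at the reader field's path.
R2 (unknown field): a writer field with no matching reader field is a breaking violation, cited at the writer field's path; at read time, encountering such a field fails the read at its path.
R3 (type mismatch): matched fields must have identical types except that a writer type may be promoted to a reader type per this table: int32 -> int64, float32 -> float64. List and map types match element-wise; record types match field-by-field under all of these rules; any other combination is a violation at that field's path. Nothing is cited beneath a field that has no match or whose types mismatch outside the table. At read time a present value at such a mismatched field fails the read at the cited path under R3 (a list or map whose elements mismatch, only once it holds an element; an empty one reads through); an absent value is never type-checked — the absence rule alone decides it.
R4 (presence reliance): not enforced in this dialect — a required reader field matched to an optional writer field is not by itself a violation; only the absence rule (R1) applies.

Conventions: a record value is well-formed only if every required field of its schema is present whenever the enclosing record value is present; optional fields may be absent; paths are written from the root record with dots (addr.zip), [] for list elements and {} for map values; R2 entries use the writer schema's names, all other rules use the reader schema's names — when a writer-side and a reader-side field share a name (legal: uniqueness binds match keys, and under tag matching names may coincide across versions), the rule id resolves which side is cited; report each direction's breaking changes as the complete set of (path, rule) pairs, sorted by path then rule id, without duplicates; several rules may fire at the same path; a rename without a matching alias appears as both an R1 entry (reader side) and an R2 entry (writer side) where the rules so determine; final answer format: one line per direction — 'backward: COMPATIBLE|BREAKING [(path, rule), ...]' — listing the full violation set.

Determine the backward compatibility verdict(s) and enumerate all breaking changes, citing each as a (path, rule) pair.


backward: BREAKING [(latitude, R2)]

each type pair in Session: writer, then reader
checking backward for Session: reader v2 against writer v1:
  attrs: list<int64> -> list<int64>, writer required; from attrs
  no writer field matches reader age
  retries: int64 -> int64, writer required; from retries
  verified: bool -> bool, writer optional; from verified
  zip: int64 -> int64, writer optional; from zip
  writer latitude: unknown to reader
  rule R2 violated at latitude
  => 1 violation(s): backward is BREAKING for Session
remaining Session differences; none change what is asked:
  added field age to record Session: required int32, tag 36, default 100 (in v2 it sits immediately before retries) -> affects forward compatibility only, which is not asked


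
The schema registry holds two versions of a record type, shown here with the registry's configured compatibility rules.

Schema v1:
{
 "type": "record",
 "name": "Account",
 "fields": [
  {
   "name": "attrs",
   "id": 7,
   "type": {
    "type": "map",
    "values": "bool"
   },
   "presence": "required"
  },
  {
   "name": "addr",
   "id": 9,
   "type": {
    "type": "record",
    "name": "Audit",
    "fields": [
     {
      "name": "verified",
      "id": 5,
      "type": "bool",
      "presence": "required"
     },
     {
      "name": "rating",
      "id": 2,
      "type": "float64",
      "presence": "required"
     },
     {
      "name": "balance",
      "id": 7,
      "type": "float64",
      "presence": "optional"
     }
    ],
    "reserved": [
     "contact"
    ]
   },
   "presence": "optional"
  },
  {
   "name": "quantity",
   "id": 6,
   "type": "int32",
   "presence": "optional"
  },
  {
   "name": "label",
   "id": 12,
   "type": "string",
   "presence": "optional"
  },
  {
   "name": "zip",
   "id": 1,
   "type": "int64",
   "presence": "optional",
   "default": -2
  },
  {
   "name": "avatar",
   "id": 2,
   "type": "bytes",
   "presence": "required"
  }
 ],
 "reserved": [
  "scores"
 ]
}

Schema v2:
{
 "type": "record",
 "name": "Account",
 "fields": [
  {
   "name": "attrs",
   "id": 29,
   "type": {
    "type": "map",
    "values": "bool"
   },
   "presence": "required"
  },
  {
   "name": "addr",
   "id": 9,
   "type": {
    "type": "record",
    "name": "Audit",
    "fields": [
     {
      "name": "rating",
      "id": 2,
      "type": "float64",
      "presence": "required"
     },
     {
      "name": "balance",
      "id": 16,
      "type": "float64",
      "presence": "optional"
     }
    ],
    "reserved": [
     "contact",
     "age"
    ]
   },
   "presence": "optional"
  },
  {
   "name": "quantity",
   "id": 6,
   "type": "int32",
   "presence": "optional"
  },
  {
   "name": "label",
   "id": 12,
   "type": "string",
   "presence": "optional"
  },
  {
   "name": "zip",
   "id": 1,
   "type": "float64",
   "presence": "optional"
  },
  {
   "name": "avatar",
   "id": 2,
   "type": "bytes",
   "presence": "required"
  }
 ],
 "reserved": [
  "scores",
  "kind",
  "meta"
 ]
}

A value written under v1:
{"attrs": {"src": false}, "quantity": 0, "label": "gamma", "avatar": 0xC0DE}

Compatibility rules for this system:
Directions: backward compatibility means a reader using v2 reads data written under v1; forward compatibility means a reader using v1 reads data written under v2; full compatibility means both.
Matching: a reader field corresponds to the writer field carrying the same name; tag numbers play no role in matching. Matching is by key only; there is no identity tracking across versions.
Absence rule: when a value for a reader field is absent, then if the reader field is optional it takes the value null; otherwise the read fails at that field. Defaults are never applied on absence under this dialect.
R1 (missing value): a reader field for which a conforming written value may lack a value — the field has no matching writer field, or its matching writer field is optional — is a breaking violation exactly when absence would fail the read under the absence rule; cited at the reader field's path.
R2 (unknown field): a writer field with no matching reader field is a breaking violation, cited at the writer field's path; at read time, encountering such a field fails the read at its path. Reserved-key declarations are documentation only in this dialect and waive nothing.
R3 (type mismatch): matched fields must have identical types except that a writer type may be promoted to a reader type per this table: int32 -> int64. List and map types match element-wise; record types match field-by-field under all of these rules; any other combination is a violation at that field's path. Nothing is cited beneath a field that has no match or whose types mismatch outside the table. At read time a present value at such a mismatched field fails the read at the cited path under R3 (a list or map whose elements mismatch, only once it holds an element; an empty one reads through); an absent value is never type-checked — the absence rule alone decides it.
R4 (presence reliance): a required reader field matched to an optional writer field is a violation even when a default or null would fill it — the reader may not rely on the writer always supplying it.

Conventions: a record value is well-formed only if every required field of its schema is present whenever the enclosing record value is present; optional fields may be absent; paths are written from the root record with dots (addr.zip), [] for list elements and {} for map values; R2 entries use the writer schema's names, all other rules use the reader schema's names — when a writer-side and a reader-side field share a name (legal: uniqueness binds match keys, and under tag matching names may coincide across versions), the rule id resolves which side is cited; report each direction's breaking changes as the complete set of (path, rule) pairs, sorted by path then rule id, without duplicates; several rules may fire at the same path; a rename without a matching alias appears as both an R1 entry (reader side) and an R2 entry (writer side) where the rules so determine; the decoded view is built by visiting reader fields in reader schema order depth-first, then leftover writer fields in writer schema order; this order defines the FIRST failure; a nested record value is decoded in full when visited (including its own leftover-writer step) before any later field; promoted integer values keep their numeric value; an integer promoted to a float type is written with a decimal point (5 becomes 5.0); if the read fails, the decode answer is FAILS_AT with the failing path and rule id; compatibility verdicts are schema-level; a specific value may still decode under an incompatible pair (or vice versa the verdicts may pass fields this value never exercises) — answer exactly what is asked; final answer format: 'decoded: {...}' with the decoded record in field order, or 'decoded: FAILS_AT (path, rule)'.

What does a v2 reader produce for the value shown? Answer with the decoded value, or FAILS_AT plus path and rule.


each type pair in Account: writer, then reader
decoding the Account value with the v2 reader:
  attrs := {"src": false}
  addr := null (absent, optional -> null)
  quantity := 0
  label := "gamma"
  zip := null (absent, optional -> null)
  avatar := 0xC0DE
  => decoded: {"attrs": {"src": false}, "addr": null, "quantity": 0, "label": "gamma", "zip": null, "avatar": 0xC0DE}
remaining Account differences; none change what is asked:
  field zip in record Account: type int64 changed to float64 (its default is dropped) -> shifts the Account verdicts, not this decode
  field attrs in record Account: tag 7 changed to 29 -> no rule fires on it and the decoded Account view is identical with or without it
  field balance in record Audit: tag 7 changed to 16 -> no rule fires on it and the decoded Account view is identical with or without it
  removed field verified from record Audit -> shifts the Account verdicts, not this decode

decoded: {"attrs": {"src": false}, "addr": null, "quantity": 0, "label": "gamma", "zip": null, "avatar": 0xC0DE}


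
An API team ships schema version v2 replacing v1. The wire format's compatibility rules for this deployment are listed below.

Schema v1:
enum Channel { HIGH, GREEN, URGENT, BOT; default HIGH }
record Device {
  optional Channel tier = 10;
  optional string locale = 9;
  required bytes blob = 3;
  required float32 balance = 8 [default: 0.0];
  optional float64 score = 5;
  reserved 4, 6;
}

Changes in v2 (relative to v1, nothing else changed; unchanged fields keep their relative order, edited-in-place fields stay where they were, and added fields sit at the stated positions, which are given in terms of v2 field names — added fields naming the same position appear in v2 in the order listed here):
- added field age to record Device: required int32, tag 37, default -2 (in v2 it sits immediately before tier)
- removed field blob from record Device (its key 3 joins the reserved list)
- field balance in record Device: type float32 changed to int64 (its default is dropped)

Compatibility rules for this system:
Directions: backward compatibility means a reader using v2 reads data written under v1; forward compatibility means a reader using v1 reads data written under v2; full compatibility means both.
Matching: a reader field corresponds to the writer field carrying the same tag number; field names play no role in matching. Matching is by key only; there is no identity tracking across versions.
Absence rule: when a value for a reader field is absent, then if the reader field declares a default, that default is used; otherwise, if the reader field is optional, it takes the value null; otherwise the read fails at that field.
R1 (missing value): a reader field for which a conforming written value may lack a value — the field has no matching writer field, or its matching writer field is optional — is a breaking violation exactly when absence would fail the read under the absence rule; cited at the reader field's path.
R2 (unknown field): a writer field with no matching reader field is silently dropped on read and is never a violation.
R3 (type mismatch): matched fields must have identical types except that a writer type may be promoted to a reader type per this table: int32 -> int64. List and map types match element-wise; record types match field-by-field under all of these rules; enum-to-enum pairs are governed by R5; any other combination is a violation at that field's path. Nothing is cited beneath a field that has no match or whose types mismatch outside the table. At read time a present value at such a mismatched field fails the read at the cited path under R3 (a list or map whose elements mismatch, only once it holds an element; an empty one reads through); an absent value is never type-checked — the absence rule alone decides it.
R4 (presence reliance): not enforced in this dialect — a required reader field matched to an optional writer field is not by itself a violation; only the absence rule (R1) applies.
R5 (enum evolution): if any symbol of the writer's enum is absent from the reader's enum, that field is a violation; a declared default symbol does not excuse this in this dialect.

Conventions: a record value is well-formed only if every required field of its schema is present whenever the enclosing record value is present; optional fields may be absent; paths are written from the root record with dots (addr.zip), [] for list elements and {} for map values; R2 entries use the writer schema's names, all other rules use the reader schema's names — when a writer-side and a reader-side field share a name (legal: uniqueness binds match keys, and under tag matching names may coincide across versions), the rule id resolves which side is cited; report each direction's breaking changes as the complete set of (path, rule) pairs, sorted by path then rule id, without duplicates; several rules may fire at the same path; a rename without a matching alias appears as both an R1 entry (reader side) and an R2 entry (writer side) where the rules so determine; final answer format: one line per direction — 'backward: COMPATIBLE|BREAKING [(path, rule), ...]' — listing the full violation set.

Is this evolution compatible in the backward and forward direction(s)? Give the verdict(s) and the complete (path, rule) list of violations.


backward: BREAKING [(balance, R3)]; forward: BREAKING [(balance, R3), (blob, R1)]

the writer's type comes first in each Device pair
backward for Device (reader v2, writer v1):
  age: no writer-side match
  writer optional, Channel -> Channel: reader tier maps from writer tier
  writer optional, string -> string: reader locale maps from writer locale
  writer required, float32 -> int64: reader balance maps from writer balance
  writer optional, float64 -> float64: reader score maps from writer score
  writer blob: unknown to reader
  R3 fires at balance
  => backward verdict for Device: BREAKING, 1 violation(s)
forward for Device (reader v1, writer v2):
  writer optional, Channel -> Channel: reader tier maps from writer tier
  writer optional, string -> string: reader locale maps from writer locale
  blob: no writer-side match
  writer required, int64 -> float32: reader balance maps from writer balance
  writer optional, float64 -> float64: reader score maps from writer score
  writer age: unknown to reader
  R3 fires at balance
  R1 fires at blob
  => forward verdict for Device: BREAKING, 2 violation(s)


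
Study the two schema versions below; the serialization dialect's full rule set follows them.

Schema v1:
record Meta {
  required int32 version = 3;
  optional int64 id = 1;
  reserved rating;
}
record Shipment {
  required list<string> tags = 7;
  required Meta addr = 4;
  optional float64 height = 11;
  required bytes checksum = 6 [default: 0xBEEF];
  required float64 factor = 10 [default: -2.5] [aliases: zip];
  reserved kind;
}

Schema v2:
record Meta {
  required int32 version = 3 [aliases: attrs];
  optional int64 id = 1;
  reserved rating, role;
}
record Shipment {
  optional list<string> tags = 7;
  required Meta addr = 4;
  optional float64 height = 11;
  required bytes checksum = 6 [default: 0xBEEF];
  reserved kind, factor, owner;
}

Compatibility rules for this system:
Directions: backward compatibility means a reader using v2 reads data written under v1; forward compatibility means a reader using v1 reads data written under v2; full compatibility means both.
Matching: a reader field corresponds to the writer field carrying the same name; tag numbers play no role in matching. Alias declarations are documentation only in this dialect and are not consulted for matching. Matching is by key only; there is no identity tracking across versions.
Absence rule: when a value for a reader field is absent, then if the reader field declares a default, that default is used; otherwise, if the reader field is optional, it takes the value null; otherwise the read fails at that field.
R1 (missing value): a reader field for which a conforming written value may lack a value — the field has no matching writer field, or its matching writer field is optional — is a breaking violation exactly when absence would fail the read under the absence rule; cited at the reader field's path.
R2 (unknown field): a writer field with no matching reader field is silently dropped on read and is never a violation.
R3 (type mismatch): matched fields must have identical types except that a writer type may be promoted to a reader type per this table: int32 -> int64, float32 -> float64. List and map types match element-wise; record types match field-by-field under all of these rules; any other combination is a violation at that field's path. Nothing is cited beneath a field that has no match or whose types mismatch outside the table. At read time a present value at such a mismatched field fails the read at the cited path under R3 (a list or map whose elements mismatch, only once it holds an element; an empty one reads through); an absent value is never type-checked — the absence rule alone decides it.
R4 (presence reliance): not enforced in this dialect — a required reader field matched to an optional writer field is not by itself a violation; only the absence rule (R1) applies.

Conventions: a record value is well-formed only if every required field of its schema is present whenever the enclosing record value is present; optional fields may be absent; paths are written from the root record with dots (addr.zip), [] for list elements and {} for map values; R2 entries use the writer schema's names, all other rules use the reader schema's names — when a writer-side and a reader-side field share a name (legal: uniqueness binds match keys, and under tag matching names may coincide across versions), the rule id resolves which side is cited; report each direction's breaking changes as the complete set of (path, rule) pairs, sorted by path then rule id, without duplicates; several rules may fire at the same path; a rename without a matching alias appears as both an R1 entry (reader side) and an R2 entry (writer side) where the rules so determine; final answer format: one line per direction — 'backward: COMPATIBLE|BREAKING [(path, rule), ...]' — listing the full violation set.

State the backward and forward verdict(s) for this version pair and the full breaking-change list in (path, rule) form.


backward: COMPATIBLE []; forward: BREAKING [(tags, R1)]

each type pair in Shipment: writer, then reader
backward analysis of Shipment with v2 as reader and v1 as writer:
  writer required, list<string> -> list<string>: reader tags maps from writer tags
  writer required, Meta -> Meta: reader addr maps from writer addr
  writer optional, float64 -> float64: reader height maps from writer height
  writer required, bytes -> bytes: reader checksum maps from writer checksum
  factor (writer side), unknown to reader
  writer required, int32 -> int32: reader addr.version maps from writer addr.version
  writer optional, int64 -> int64: reader addr.id maps from writer addr.id
  nothing fires on Shipment: backward is COMPATIBLE
forward analysis of Shipment with v1 as reader and v2 as writer:
  writer optional, list<string> -> list<string>: reader tags maps from writer tags
  writer required, Meta -> Meta: reader addr maps from writer addr
  writer optional, float64 -> float64: reader height maps from writer height
  writer required, bytes -> bytes: reader checksum maps from writer checksum
  factor has no writer counterpart
  writer required, int32 -> int32: reader addr.version maps from writer addr.version
  writer optional, int64 -> int64: reader addr.id maps from writer addr.id
  R1 fires at tags
  => 1 violation(s): forward is BREAKING for Shipment


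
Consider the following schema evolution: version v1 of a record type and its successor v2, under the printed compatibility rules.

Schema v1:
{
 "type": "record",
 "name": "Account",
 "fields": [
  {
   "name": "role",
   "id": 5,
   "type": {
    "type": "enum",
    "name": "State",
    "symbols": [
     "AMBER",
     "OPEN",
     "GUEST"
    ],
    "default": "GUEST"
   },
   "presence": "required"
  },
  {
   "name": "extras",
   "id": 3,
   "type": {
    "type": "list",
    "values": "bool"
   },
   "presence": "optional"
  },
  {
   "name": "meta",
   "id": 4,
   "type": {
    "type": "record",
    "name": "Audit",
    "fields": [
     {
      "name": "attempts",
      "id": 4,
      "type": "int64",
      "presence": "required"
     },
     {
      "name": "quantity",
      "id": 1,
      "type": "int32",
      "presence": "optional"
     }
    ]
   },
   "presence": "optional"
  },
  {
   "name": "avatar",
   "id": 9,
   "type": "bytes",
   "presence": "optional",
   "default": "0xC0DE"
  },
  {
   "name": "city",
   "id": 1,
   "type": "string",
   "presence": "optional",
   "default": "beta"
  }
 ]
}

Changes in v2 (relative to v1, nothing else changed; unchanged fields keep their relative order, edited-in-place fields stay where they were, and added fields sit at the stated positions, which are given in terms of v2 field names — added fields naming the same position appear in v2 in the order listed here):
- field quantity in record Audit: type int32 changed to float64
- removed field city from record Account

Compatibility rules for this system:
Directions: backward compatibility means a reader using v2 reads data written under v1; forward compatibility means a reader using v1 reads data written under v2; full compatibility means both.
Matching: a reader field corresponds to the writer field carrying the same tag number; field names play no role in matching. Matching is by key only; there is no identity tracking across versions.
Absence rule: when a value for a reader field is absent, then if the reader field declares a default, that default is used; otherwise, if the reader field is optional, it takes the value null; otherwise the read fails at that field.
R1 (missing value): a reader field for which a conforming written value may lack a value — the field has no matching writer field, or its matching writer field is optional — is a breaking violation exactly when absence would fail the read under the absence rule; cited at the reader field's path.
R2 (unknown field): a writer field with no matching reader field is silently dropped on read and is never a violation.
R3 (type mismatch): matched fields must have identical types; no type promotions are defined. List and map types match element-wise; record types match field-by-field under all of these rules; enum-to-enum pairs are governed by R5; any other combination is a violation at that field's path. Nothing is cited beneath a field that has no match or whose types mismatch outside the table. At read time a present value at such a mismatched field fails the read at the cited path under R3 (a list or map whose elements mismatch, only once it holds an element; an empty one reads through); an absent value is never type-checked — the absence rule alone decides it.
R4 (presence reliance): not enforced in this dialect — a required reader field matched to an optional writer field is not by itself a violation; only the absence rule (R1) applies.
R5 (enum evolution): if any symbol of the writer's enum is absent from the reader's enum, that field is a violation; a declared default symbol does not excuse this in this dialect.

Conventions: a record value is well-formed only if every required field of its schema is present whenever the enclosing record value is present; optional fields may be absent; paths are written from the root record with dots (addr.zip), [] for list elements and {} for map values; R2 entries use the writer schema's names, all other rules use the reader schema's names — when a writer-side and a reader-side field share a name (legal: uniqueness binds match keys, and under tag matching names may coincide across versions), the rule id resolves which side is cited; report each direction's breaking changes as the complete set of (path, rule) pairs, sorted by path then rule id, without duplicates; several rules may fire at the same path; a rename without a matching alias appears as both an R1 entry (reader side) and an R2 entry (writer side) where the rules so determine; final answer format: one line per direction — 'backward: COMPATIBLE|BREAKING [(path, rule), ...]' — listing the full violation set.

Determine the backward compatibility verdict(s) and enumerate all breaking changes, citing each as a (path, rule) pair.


each type pair in Account: writer, then reader
backward on Account — v2 reading data written by v1:
  role: State -> State, writer required; from role
  extras: list<bool> -> list<bool>, writer optional; from extras
  meta: Audit -> Audit, writer optional; from meta
  avatar: bytes -> bytes, writer optional; from avatar
  leftover writer field: city
  meta.attempts: int64 -> int64, writer required; from meta.attempts
  meta.quantity: int32 -> float64, writer optional; from meta.quantity
  breaking: (meta.quantity, R3)
  => 1 violation(s): backward is BREAKING for Account
the other Account changes do not affect what is asked:
  removed field city from record Account -> no rule fires on it in Account's dialect; the asked verdict holds

backward: BREAKING [(meta.quantity, R3)]
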